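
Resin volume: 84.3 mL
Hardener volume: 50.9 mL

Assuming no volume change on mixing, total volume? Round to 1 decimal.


V_total = 84.3 + 50.9 = 135.2 mL

135.2


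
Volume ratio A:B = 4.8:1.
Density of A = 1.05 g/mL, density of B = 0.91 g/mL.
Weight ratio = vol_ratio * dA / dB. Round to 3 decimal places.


Wt ratio = 4.8 * 1.05 / 0.91
= 5.538

5.538


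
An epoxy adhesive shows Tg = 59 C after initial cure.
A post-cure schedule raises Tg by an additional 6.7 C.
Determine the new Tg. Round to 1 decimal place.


New Tg = 59 + 6.7
= 65.7 C

65.7


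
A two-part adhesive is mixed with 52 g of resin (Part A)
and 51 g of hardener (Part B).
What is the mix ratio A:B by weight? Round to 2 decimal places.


Mix ratio = mass_A / mass_B
= 52 / 51
= 1.02

1.02


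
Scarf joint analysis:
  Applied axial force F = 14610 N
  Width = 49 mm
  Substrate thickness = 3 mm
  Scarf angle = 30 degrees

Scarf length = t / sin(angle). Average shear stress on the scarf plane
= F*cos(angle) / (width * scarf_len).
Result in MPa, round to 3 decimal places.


Scarf length = 3 / sin(30 deg) = 6.0000 mm
cos(30 deg) = 0.866025
Shear = 14610 * 0.866025 / (49 * 6.0000)
= 43.036 MPa

43.036


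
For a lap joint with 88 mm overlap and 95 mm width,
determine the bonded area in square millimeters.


Area = 88 * 95 = 8360 mm^2

8360


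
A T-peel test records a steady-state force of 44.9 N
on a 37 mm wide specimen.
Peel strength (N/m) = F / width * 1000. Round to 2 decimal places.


Peel strength = 44.9 / 37 * 1000
= 1213.51 N/m

1213.51


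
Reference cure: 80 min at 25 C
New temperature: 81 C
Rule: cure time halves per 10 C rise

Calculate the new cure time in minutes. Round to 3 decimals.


factor = 2^((81-25)/10) = 48.5029
t_new = 80 / 48.5029 = 1.649 min

1.649


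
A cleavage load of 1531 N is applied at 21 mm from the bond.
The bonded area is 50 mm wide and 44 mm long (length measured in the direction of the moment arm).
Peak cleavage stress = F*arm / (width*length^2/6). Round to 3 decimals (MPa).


Moment = 1531 * 21 = 32151 N*mm
Section modulus = 50 * 1936 / 6 = 96800 / 6 mm^3
Stress = 32151 / (96800 / 6) = 192906 / 96800
= 1.993 MPa

1.993


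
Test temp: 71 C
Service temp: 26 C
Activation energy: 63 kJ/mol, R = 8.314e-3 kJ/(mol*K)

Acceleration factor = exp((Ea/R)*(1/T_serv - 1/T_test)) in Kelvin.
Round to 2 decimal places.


AF = exp((63/0.008314)*(1/299.15 - 1/344.15))
= 27.44

27.44


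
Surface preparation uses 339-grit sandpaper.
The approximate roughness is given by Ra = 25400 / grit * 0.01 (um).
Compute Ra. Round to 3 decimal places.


Ra = 25400 / 339 * 0.01
= 254 / 339
= 0.749 um

0.749


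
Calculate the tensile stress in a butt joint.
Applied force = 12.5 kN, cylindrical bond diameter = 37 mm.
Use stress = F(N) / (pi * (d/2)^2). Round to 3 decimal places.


A = pi * 18.5^2 = 1075.2101 mm^2
sigma = 12500.0 / 1075.2101 = 11.626 MPa

11.626


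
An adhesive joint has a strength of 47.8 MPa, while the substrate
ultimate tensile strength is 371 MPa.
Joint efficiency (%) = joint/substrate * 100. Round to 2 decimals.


Efficiency = 47.8 / 371 * 100
= 12.88%

12.88


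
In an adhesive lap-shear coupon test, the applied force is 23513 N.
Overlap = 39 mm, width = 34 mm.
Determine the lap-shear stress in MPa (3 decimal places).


stress = F / (overlap * width)
= 23513 / (39 * 34)
= 17.732 MPa

17.732


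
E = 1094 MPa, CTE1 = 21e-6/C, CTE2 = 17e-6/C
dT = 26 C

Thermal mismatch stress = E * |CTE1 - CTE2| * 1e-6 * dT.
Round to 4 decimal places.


= 1094 * 4e-6 * 26
= 0.1138 MPa

0.1138


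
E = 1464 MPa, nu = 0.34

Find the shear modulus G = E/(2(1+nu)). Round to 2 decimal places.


G = 1464 / (2 * 1.34)
= 546.27 MPa

546.27


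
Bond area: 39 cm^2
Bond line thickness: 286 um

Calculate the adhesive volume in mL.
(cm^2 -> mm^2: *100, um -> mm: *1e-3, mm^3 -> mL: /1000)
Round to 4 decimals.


V = 39*100 * 286*1e-3 / 1000
= 1.1154 mL

1.1154


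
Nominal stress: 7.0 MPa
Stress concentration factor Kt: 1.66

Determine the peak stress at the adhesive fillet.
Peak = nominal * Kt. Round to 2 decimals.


Peak stress = 7.0 * 1.66
= 11.62 MPa

11.62


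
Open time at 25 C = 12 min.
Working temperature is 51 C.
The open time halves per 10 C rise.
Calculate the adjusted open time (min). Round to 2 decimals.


factor = 2^((51 - 25) / 10) = 6.0629
ot = 12 / 6.0629 = 1.98 min

1.98


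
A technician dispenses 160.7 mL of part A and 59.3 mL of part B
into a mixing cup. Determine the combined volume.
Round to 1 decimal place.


Combined volume = 160.7 + 59.3
= 220.0 mL

220.0


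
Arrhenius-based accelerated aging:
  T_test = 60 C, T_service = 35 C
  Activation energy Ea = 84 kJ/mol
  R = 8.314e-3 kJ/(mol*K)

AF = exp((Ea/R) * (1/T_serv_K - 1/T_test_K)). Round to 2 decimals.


T_test_K = 333.15, T_serv_K = 308.15
AF = exp((84/8.314e-3) * (1/308.15 - 1/333.15))
= 11.71

11.71


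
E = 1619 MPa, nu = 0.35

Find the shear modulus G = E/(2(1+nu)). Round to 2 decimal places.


G = 1619 / (2 * 1.35)
= 599.63 MPa

599.63


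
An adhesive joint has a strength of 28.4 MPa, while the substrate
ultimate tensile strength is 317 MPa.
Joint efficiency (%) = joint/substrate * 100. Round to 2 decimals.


Efficiency = 28.4 / 317 * 100
= 8.96%

8.96


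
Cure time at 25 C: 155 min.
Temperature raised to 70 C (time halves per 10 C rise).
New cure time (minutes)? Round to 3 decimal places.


Acceleration factor = 2^(45/10) = 22.6274
New time = 155 / 22.6274 = 6.850 min

6.850


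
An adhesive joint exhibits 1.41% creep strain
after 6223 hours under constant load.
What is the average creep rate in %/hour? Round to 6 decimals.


Creep rate = strain / time
= 1.41 / 6223
= 0.000227 %/h

0.000227


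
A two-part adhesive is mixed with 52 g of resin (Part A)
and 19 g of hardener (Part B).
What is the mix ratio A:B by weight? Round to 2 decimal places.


Mix ratio = mass_A / mass_B
= 52 / 19
= 2.74

2.74


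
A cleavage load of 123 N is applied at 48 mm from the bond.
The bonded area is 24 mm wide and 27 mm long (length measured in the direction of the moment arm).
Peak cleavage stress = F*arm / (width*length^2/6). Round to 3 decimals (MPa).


Moment = 123 * 48 = 5904 N*mm
Section modulus = 24 * 729 / 6 = 17496 / 6 mm^3
Stress = 5904 / (17496 / 6) = 35424 / 17496
= 2.025 MPa

2.025


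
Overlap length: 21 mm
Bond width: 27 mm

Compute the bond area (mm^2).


Bond area = 21 * 27 = 567 mm^2

567


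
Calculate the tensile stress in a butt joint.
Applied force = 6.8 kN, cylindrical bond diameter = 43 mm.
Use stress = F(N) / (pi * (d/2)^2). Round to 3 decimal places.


A = pi * 21.5^2 = 1452.2012 mm^2
sigma = 6800.0 / 1452.2012 = 4.683 MPa

4.683


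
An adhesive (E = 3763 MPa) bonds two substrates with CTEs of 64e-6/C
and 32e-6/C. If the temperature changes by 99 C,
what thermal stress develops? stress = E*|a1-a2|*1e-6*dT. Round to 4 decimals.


Stress = 3763 * |64 - 32| * 1e-6 * 99
= 11.9212 MPa

11.9212


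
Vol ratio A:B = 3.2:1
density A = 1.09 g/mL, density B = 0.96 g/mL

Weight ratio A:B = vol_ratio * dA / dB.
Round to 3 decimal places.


Weight ratio = 3.2 * 1.09 / 0.96
= 3.633

3.633


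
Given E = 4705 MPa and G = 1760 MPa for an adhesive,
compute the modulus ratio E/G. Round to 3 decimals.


E/G ratio = 4705 / 1760 = 2.673

2.673


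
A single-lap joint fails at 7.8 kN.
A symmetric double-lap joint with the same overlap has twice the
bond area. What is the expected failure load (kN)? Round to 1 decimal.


Double-lap load = 2 * 7.8 = 15.6 kN

15.6


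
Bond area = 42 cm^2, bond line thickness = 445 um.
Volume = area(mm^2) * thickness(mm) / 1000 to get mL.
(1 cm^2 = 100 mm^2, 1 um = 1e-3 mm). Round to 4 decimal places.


area_mm2 = 42 * 100 = 4200
blt_mm = 445 * 1e-3 = 0.445
vol_mm3 = 4200 * 0.445 = 1869.0
vol_mL = 1869.0 / 1000 = 1.8690 mL

1.8690


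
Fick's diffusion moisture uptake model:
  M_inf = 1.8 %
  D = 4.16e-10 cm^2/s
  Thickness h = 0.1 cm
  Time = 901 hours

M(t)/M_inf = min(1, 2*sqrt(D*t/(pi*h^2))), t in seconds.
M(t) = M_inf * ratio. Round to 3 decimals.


t_sec = 901 * 3600 = 3243600
ratio = 2*sqrt(4.16e-10*3243600/(pi*0.1^2))
= min(1, 0.414491)
= 0.414491
M(t) = 1.8 * 0.414491 = 0.746 %

0.746


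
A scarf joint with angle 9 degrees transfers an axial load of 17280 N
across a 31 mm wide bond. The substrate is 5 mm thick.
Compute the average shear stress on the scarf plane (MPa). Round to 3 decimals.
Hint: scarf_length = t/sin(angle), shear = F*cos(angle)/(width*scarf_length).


scarf_length = 5 / sin(9 deg) = 31.9623 mm
cos(9 deg) = 0.987688
shear stress = 17280 * 0.987688 / (31 * 31.9623)
= 17.225 MPa

17.225


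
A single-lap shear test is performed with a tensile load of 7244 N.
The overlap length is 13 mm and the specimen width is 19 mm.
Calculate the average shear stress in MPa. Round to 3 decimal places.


Shear stress = F / (overlap * width)
= 7244 / (13 * 19)
= 7244 / 247
= 29.328 MPa

29.328


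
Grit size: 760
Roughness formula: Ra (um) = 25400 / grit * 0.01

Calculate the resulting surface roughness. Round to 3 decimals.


Ra = 25400 / 760 * 0.01
= 0.334 um

0.334


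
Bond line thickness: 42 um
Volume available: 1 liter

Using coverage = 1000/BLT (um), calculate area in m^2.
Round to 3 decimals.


1 L = 1e6 mm^3, thickness = 42 um = 0.042 mm
Area = 1e6 / 0.042 mm^2 = (1e6 / 0.042) / 1e6 m^2 = 1000 / 42 m^2
= 23.810 m^2

23.810


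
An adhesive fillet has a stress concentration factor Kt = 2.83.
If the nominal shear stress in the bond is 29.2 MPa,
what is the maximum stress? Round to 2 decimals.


Max stress = 29.2 * 2.83 = 82.64 MPa

82.64


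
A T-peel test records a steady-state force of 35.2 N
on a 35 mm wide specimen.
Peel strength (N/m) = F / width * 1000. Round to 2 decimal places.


Peel strength = 35.2 / 35 * 1000
= 1005.71 N/m

1005.71


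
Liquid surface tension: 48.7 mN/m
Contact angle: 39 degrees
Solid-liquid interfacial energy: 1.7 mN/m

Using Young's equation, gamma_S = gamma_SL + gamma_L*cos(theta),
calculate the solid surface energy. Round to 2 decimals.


gamma_S = 1.7 + 48.7 * cos(39)
= 39.55 mN/m

39.55


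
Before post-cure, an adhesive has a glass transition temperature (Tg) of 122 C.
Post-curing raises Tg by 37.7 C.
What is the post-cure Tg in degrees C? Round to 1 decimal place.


Tg_post = Tg_base + delta_Tg
= 122 + 37.7
= 159.7 C

159.7


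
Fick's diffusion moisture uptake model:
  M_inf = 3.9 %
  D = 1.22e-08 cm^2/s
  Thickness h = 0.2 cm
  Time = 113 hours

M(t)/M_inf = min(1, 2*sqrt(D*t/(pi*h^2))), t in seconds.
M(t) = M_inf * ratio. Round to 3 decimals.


t_sec = 113 * 3600 = 406800
ratio = 2*sqrt(1.22e-08*406800/(pi*0.2^2))
= min(1, 0.397462)
= 0.397462
M(t) = 3.9 * 0.397462 = 1.550 %

1.550


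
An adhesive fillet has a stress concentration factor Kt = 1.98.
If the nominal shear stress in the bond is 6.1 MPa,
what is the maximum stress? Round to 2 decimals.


Max stress = 6.1 * 1.98 = 12.08 MPa

12.08


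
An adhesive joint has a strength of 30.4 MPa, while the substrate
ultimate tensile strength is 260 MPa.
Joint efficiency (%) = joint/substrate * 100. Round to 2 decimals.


Efficiency = 30.4 / 260 * 100
= 11.69%

11.69


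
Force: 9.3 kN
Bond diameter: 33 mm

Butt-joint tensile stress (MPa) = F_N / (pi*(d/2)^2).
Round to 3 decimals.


F_N = 9.3 * 1000 = 9300.0 N
A = pi*(16.5)^2 = 855.2986 mm^2
stress = 9300.0 / 855.2986 = 10.873 MPa

10.873


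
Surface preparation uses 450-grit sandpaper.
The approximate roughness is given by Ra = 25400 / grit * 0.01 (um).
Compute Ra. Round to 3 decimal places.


Ra = 25400 / 450 * 0.01
= 254 / 450
= 0.564 um

0.564


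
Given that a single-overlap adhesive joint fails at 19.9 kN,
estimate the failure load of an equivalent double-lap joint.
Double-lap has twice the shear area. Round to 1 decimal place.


Double-lap factor = 2
Expected load = 19.9 * 2 = 39.8 kN

39.8


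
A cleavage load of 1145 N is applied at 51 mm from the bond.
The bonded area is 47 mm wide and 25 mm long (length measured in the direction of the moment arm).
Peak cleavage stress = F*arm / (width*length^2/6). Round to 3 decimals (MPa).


Moment = 1145 * 51 = 58395 N*mm
Section modulus = 47 * 625 / 6 = 29375 / 6 mm^3
Stress = 58395 / (29375 / 6) = 350370 / 29375
= 11.927 MPa

11.927


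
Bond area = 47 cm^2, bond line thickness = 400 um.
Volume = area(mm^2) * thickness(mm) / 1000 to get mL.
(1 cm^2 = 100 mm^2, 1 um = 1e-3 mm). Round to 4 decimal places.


area_mm2 = 47 * 100 = 4700
blt_mm = 400 * 1e-3 = 0.4
vol_mm3 = 4700 * 0.4 = 1880.0
vol_mL = 1880.0 / 1000 = 1.8800 mL

1.8800


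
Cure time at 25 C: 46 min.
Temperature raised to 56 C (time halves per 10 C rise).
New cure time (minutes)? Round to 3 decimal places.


Acceleration factor = 2^(31/10) = 8.5742
New time = 46 / 8.5742 = 5.365 min

5.365


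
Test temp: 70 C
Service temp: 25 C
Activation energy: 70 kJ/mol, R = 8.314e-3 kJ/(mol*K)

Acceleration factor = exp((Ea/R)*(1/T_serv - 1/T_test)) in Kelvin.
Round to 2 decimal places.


AF = exp((70/0.008314)*(1/298.15 - 1/343.15))
= 40.58

40.58


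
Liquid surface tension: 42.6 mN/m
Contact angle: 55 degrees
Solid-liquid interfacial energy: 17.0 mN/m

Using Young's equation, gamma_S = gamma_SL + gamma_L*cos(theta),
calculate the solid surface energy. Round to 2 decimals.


gamma_S = 17.0 + 42.6 * cos(55)
= 41.43 mN/m

41.43


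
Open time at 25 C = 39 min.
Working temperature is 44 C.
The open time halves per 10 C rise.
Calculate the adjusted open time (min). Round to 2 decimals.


factor = 2^((44 - 25) / 10) = 3.7321
ot = 39 / 3.7321 = 10.45 min

10.45


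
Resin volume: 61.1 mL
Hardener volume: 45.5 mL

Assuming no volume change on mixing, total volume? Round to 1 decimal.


V_total = 61.1 + 45.5 = 106.6 mL

106.6


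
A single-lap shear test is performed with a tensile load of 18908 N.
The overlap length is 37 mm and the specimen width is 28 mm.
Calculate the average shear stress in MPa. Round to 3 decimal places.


Shear stress = F / (overlap * width)
= 18908 / (37 * 28)
= 18908 / 1036
= 18.251 MPa

18.251


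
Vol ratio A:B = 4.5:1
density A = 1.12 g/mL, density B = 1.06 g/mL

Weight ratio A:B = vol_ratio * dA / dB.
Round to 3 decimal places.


Weight ratio = 4.5 * 1.12 / 1.06
= 4.755

4.755


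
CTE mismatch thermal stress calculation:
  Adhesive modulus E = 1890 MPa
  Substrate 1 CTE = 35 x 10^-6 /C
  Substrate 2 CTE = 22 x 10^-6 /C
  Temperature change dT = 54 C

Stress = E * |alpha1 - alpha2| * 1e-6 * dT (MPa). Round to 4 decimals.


delta_alpha = |35 - 22| = 13 x 10^-6/C
Stress = 1890 * 13e-6 * 54
= 1.3268 MPa

1.3268


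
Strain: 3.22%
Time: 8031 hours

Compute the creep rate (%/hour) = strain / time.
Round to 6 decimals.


Creep rate = 3.22 / 8031
= 0.000401 %/h

0.000401


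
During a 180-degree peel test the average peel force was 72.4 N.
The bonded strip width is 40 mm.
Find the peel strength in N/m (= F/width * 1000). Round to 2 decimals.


Peel strength = F/width * 1000
= 72.4 / 40 * 1000
= 1810.00 N/m

1810.00


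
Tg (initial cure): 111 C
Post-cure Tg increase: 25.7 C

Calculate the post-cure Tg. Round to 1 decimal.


Post-cure Tg = 111 + 25.7 = 136.7 C

136.7


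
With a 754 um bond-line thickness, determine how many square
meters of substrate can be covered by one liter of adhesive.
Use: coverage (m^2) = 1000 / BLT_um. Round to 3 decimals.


Coverage = 1000 / 754 = 1.326 m^2

1.326


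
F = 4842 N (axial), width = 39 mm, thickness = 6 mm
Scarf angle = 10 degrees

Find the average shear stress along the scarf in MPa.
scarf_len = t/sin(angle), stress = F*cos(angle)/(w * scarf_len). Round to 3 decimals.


scarf_len = 6/sin(10 deg) = 34.5526
cos(10 deg) = 0.984808
stress = 4842*0.984808/(39*34.5526) = 3.539 MPa

3.539


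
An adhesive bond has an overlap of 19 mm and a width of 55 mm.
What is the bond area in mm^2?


Bond area = overlap * width
= 19 * 55
= 1045 mm^2

1045


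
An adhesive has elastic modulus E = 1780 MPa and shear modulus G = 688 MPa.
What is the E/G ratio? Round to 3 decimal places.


E/G = 1780 / 688 = 2.587

2.587


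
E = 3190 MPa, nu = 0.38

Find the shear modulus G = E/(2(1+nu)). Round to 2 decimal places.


G = 3190 / (2 * 1.38)
= 1155.80 MPa

1155.80


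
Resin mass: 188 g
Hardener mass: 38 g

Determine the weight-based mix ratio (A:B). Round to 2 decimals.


Ratio = 188 / 38 = 4.95

4.95


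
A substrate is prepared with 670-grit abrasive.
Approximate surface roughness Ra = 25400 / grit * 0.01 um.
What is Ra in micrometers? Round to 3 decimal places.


Ra = 25400 / 670 * 0.01 = 0.379 um

0.379


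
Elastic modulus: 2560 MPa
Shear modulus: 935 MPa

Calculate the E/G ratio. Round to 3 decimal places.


E / G = 2560 / 935 = 2.738

2.738


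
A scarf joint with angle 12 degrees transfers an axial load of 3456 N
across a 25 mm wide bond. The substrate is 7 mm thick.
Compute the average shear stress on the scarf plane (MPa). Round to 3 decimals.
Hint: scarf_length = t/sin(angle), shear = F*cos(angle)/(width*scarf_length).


scarf_length = 7 / sin(12 deg) = 33.6681 mm
cos(12 deg) = 0.978148
shear stress = 3456 * 0.978148 / (25 * 33.6681)
= 4.016 MPa

4.016


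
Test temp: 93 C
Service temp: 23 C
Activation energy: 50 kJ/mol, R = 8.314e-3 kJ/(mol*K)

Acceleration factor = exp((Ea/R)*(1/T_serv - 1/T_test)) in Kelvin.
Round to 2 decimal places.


AF = exp((50/0.008314)*(1/296.15 - 1/366.15))
= 48.53

48.53


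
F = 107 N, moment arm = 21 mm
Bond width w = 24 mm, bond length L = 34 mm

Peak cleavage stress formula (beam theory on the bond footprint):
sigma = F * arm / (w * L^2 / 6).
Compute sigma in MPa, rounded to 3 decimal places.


sigma = (107 * 21) / (24 * 1156 / 6)
= 2247 * 6 / 27744
= 13482 / 27744
= 0.486 MPa

0.486


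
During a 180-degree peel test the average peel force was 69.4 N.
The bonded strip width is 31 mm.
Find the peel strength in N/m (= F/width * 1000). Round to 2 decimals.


Peel strength = F/width * 1000
= 69.4 / 31 * 1000
= 2238.71 N/m

2238.71


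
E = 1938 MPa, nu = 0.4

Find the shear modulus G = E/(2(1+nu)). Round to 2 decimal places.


G = 1938 / (2 * 1.40)
= 692.14 MPa

692.14


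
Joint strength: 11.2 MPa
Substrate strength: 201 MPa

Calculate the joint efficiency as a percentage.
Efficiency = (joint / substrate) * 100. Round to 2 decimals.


Efficiency = (11.2 / 201) * 100 = 5.57%

5.57


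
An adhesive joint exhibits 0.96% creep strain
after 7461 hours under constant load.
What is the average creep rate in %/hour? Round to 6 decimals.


Creep rate = strain / time
= 0.96 / 7461
= 0.000129 %/h

0.000129


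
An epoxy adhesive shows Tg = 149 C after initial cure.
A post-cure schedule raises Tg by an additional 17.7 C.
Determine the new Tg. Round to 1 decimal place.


New Tg = 149 + 17.7
= 166.7 C

166.7


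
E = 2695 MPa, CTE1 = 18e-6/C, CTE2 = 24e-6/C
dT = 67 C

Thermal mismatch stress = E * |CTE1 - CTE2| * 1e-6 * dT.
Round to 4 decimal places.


= 2695 * 6e-6 * 67
= 1.0834 MPa

1.0834


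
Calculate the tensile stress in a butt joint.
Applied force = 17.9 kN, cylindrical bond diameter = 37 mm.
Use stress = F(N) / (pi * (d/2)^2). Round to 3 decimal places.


A = pi * 18.5^2 = 1075.2101 mm^2
sigma = 17900.0 / 1075.2101 = 16.648 MPa

16.648


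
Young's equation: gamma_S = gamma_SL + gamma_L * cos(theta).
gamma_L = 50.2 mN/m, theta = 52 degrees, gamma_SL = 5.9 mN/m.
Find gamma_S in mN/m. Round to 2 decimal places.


cos(52 deg) = 0.615661
gamma_S = 5.9 + 50.2 * 0.615661
= 36.81 mN/m

36.81


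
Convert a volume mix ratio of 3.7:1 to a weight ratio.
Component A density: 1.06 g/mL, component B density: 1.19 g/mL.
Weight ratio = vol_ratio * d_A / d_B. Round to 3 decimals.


= 3.7 * 1.06 / 1.19 = 3.296

3.296


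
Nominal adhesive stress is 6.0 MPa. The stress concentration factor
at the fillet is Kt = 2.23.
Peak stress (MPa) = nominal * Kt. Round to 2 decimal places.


Peak = 6.0 * 2.23 = 13.38 MPa

13.38


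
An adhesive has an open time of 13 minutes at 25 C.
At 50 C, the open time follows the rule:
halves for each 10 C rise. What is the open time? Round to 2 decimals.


Factor = 2^((50-25)/10) = 5.6569
Open time = 13 / 5.6569 = 2.30 min

2.30


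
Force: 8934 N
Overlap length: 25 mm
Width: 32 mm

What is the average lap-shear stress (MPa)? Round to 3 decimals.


Average shear stress = F / (overlap * width)
= 8934 / (25 * 32)
= 11.168 MPa

11.168


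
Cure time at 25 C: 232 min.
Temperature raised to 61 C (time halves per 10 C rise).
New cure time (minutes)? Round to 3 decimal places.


Acceleration factor = 2^(36/10) = 12.1257
New time = 232 / 12.1257 = 19.133 min

19.133


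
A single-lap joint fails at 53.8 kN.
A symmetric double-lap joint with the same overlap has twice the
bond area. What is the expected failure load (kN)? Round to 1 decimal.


Double-lap load = 2 * 53.8 = 107.6 kN

107.6


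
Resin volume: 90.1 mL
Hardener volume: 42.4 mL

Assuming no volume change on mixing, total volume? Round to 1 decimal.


V_total = 90.1 + 42.4 = 132.5 mL

132.5


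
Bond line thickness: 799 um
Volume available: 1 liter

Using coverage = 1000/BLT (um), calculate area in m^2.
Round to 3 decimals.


1 L = 1e6 mm^3, thickness = 799 um = 0.799 mm
Area = 1e6 / 0.799 mm^2 = (1e6 / 0.799) / 1e6 m^2 = 1000 / 799 m^2
= 1.252 m^2

1.252


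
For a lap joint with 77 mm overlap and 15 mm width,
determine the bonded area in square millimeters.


Area = 77 * 15 = 1155 mm^2

1155


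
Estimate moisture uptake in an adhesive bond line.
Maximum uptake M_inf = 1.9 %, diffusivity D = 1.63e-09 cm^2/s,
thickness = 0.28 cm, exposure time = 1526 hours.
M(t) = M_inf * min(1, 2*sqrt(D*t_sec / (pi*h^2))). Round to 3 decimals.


Convert time: 1526 h = 5493600 s
ratio = min(1, 2*sqrt(1.63e-09*5493600/(pi*0.28^2)))
= 0.381346
M(t) = 1.9 * 0.381346 = 0.725%

0.725


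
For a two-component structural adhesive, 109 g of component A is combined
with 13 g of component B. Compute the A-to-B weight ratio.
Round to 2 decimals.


Weight ratio A:B = 109 / 13
= 8.38

8.38


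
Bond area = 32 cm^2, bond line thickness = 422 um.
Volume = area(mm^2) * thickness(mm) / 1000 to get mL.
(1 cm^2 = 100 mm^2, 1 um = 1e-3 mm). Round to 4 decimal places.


area_mm2 = 32 * 100 = 3200
blt_mm = 422 * 1e-3 = 0.422
vol_mm3 = 3200 * 0.422 = 1350.4
vol_mL = 1350.4 / 1000 = 1.3504 mL

1.3504


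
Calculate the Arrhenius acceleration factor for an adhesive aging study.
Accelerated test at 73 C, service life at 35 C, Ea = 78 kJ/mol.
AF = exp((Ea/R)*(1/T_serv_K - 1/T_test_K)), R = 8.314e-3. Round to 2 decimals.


T_test = 346.15 K, T_serv = 308.15 K
Ea/R = 78 / 0.008314 = 9381.77
AF = exp(9381.77 * (1/308.15 - 1/346.15))
= 28.28

28.28


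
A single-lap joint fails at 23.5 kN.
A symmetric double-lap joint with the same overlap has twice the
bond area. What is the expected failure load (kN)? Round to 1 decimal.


Double-lap load = 2 * 23.5 = 47.0 kN

47.0


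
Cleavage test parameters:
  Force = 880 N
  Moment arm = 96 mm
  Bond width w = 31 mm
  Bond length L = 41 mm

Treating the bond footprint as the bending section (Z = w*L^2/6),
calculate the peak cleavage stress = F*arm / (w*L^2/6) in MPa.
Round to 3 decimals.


M = 880 * 96 = 84480 N*mm
Z = 31 * 41^2 / 6 = 52111 / 6 mm^3
sigma = M / Z = 6 * 84480 / 52111 = 506880 / 52111
= 9.727 MPa

9.727


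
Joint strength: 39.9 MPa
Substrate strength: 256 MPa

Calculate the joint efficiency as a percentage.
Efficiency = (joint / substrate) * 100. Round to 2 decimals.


Efficiency = (39.9 / 256) * 100 = 15.59%

15.59


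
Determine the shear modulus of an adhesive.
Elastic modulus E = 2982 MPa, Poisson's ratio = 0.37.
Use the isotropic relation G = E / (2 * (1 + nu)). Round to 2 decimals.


G = 2982 / (2*(1+0.37)) = 2982 / 2.74
= 1088.32 MPa

1088.32


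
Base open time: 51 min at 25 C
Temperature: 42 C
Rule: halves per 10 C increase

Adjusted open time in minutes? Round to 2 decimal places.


Acceleration = 2^((42-25)/10) = 3.2490
Open time = 51 / 3.2490 = 15.70 min

15.70


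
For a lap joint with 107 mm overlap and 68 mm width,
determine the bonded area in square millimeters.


Area = 107 * 68 = 7276 mm^2

7276


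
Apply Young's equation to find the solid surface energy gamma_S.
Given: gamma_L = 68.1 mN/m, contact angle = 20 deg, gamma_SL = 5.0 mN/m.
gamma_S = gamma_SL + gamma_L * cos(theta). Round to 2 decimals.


theta_rad = 20 * pi/180 = 0.349066
gamma_S = 5.0 + 68.1 * cos(0.349066)
= 68.99 mN/m

68.99


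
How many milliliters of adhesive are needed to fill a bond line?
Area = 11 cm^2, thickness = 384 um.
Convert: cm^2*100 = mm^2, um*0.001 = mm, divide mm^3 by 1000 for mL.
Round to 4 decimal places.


= (11 * 100) * (384 * 0.001) / 1000
= 0.4224 mL

0.4224


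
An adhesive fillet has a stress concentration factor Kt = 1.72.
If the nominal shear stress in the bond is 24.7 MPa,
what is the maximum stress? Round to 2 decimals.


Max stress = 24.7 * 1.72 = 42.48 MPa

42.48


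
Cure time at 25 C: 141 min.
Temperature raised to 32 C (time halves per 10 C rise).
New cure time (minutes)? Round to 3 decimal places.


Acceleration factor = 2^(7/10) = 1.6245
New time = 141 / 1.6245 = 86.796 min

86.796


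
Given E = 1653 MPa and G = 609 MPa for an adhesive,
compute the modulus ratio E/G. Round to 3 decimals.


E/G ratio = 1653 / 609 = 2.714

2.714


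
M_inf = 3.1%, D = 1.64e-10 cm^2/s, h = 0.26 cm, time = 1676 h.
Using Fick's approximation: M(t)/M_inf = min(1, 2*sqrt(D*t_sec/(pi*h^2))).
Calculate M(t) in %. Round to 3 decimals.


t = 6033600 s
ratio = min(1, 2*sqrt(1.64e-10*6033600/(pi*0.0676)))
= 0.136519
M(t) = 3.1 * 0.136519 = 0.423%

0.423


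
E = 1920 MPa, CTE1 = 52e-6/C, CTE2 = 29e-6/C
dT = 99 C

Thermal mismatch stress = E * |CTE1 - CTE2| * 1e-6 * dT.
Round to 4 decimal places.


= 1920 * 23e-6 * 99
= 4.3718 MPa

4.3718


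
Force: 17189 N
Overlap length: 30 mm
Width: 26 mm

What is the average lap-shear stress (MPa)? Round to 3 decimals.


Average shear stress = F / (overlap * width)
= 17189 / (30 * 26)
= 22.037 MPa

22.037


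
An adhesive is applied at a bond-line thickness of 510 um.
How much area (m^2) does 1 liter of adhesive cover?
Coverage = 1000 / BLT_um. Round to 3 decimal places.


Coverage = 1000 / 510 = 1.961 m^2

1.961


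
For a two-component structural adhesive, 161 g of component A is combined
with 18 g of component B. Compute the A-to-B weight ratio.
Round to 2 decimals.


Weight ratio A:B = 161 / 18
= 8.94

8.94


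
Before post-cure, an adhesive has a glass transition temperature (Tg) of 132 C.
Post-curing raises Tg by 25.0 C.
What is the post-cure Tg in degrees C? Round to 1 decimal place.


Tg_post = Tg_base + delta_Tg
= 132 + 25.0
= 157.0 C

157.0


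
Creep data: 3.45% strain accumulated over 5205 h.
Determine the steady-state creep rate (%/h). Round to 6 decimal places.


Rate = 3.45 / 5205 = 0.000663 %/h

0.000663


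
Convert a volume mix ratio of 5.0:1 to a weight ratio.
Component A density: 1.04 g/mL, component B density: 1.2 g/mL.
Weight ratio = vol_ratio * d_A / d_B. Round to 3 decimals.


= 5.0 * 1.04 / 1.2 = 4.333

4.333


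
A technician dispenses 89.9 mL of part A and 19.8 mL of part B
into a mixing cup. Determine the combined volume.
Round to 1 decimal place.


Combined volume = 89.9 + 19.8
= 109.7 mL

109.7


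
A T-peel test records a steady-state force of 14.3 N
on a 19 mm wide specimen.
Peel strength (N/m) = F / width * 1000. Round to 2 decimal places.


Peel strength = 14.3 / 19 * 1000
= 752.63 N/m

752.63


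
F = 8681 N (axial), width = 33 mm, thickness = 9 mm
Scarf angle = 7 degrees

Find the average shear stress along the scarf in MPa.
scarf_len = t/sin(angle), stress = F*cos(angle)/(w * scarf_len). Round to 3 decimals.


scarf_len = 9/sin(7 deg) = 73.8496
cos(7 deg) = 0.992546
stress = 8681*0.992546/(33*73.8496) = 3.536 MPa

3.536


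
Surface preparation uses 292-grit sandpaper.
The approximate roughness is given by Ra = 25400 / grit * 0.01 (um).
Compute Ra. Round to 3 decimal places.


Ra = 25400 / 292 * 0.01
= 254 / 292
= 0.870 um

0.870


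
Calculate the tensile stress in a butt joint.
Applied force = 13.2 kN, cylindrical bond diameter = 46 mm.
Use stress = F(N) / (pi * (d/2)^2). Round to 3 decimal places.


A = pi * 23.0^2 = 1661.9025 mm^2
sigma = 13200.0 / 1661.9025 = 7.943 MPa

7.943


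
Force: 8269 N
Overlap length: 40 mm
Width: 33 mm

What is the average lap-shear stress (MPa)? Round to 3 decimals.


Average shear stress = F / (overlap * width)
= 8269 / (40 * 33)
= 6.264 MPa

6.264


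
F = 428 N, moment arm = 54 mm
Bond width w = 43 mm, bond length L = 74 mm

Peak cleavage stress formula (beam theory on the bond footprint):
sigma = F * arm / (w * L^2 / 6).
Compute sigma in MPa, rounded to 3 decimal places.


sigma = (428 * 54) / (43 * 5476 / 6)
= 23112 * 6 / 235468
= 138672 / 235468
= 0.589 MPa

0.589


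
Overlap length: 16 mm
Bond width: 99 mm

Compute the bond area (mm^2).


Bond area = 16 * 99 = 1584 mm^2

1584


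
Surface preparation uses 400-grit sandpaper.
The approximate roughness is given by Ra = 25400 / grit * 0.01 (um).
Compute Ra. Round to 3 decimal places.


Ra = 25400 / 400 * 0.01
= 254 / 400
= 0.635 um

0.635


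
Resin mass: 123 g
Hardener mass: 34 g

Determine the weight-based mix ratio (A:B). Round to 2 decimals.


Ratio = 123 / 34 = 3.62

3.62


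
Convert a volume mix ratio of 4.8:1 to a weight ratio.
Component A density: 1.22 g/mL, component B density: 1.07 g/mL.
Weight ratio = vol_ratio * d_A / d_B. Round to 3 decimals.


= 4.8 * 1.22 / 1.07 = 5.473

5.473


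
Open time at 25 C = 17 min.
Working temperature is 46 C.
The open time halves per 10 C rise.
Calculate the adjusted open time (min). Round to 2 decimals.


factor = 2^((46 - 25) / 10) = 4.2871
ot = 17 / 4.2871 = 3.97 min

3.97


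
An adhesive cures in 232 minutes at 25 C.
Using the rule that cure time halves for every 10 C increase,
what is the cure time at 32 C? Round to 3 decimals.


Factor = 2^((32 - 25) / 10) = 1.6245
Cure time = 232 / 1.6245
= 142.813 minutes

142.813


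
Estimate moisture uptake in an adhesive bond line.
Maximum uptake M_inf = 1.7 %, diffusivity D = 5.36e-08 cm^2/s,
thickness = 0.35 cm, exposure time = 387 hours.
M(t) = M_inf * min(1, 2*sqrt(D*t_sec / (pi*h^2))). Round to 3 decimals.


Convert time: 387 h = 1393200 s
ratio = min(1, 2*sqrt(5.36e-08*1393200/(pi*0.35^2)))
= 0.881000
M(t) = 1.7 * 0.881000 = 1.498%

1.498


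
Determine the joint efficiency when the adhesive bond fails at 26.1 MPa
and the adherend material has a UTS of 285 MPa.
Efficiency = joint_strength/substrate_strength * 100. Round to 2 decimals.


Joint efficiency = 26.1 / 285 * 100
= 9.16%

9.16


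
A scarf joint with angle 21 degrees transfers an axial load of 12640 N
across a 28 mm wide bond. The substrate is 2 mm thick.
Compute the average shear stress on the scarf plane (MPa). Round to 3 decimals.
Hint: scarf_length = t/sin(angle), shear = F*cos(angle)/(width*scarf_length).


scarf_length = 2 / sin(21 deg) = 5.5809 mm
cos(21 deg) = 0.933580
shear stress = 12640 * 0.933580 / (28 * 5.5809)
= 75.516 MPa

75.516


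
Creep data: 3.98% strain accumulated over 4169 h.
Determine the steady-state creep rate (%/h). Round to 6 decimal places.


Rate = 3.98 / 4169 = 0.000955 %/h

0.000955


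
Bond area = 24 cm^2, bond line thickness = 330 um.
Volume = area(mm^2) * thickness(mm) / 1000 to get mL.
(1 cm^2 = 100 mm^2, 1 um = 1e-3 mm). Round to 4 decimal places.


area_mm2 = 24 * 100 = 2400
blt_mm = 330 * 1e-3 = 0.33
vol_mm3 = 2400 * 0.33 = 792.0
vol_mL = 792.0 / 1000 = 0.7920 mL

0.7920


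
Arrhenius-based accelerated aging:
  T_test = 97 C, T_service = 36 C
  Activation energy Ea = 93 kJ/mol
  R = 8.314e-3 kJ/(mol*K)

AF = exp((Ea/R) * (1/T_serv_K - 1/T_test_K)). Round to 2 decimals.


T_test_K = 370.15, T_serv_K = 309.15
AF = exp((93/8.314e-3) * (1/309.15 - 1/370.15))
= 388.73

388.73


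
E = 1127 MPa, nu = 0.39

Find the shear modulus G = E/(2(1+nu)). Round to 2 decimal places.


G = 1127 / (2 * 1.39)
= 405.40 MPa

405.40


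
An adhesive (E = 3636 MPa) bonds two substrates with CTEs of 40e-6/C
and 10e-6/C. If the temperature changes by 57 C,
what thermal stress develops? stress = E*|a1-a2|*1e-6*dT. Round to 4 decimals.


Stress = 3636 * |40 - 10| * 1e-6 * 57
= 6.2176 MPa

6.2176


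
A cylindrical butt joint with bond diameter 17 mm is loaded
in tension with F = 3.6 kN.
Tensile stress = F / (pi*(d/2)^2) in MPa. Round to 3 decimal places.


Area = pi * (17/2)^2 = 226.9801 mm^2
Stress = 3.6*1000 / 226.9801
= 15.860 MPa

15.860


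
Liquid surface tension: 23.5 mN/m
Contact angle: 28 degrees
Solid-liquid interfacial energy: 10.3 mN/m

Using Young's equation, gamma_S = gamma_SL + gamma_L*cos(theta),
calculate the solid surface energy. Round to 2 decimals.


gamma_S = 10.3 + 23.5 * cos(28)
= 31.05 mN/m

31.05


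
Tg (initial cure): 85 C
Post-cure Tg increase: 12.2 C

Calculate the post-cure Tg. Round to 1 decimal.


Post-cure Tg = 85 + 12.2 = 97.2 C

97.2


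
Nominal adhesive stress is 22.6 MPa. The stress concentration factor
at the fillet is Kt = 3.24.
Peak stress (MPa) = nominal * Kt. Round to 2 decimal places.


Peak = 22.6 * 3.24 = 73.22 MPa

73.22


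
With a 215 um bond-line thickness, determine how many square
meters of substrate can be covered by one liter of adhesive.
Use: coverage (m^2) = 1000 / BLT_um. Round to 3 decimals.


Coverage = 1000 / 215 = 4.651 m^2

4.651


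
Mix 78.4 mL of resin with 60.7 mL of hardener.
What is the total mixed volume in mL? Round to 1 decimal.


Total = 78.4 + 60.7 = 139.1 mL

139.1


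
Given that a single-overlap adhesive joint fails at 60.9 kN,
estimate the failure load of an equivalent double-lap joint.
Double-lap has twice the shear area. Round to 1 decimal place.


Double-lap factor = 2
Expected load = 60.9 * 2 = 121.8 kN

121.8


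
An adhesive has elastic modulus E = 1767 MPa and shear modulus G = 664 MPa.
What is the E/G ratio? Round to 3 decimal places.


E/G = 1767 / 664 = 2.661

2.661


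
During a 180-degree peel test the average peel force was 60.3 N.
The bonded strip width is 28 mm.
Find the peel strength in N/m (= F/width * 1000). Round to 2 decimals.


Peel strength = F/width * 1000
= 60.3 / 28 * 1000
= 2153.57 N/m

2153.57


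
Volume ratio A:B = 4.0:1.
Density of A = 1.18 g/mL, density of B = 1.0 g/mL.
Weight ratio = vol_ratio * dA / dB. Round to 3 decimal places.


Wt ratio = 4.0 * 1.18 / 1.0
= 4.720

4.720


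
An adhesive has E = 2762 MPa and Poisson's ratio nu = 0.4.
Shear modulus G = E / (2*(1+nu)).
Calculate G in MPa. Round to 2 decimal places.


G = 2762 / (2*(1+0.4))
= 2762 / 2.80
= 986.43 MPa

986.43


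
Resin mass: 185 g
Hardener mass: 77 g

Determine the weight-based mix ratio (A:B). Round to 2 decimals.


Ratio = 185 / 77 = 2.40

2.40


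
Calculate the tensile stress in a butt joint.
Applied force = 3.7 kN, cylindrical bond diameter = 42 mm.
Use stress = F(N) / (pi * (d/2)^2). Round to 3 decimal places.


A = pi * 21.0^2 = 1385.4424 mm^2
sigma = 3700.0 / 1385.4424 = 2.671 MPa

2.671


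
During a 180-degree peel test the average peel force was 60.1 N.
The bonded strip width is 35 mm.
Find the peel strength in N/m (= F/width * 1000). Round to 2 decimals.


Peel strength = F/width * 1000
= 60.1 / 35 * 1000
= 1717.14 N/m

1717.14


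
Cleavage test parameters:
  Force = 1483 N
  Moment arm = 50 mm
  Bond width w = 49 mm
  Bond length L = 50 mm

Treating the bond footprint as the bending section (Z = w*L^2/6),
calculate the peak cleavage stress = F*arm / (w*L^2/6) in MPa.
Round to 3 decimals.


M = 1483 * 50 = 74150 N*mm
Z = 49 * 50^2 / 6 = 122500 / 6 mm^3
sigma = M / Z = 6 * 74150 / 122500 = 444900 / 122500
= 3.632 MPa

3.632


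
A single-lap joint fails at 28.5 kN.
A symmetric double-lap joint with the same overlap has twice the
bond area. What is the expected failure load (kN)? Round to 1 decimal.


Double-lap load = 2 * 28.5 = 57.0 kN

57.0


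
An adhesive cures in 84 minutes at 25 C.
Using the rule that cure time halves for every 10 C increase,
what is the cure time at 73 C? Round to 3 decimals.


Factor = 2^((73 - 25) / 10) = 27.8576
Cure time = 84 / 27.8576
= 3.015 minutes

3.015


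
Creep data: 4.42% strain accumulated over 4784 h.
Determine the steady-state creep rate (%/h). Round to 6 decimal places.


Rate = 4.42 / 4784 = 0.000924 %/h

0.000924


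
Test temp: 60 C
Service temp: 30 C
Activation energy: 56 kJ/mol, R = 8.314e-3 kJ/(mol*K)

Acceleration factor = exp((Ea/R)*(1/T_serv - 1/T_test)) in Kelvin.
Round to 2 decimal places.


AF = exp((56/0.008314)*(1/303.15 - 1/333.15))
= 7.39

7.39


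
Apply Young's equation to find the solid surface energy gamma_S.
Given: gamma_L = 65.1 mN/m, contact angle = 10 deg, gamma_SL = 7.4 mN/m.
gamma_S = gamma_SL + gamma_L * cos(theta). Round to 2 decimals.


theta_rad = 10 * pi/180 = 0.174533
gamma_S = 7.4 + 65.1 * cos(0.174533)
= 71.51 mN/m

71.51


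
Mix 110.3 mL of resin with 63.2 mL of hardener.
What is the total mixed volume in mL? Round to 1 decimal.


Total = 110.3 + 63.2 = 173.5 mL

173.5


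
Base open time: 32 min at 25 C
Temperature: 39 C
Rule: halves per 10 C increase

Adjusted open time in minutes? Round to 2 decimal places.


Acceleration = 2^((39-25)/10) = 2.6390
Open time = 32 / 2.6390 = 12.13 min

12.13


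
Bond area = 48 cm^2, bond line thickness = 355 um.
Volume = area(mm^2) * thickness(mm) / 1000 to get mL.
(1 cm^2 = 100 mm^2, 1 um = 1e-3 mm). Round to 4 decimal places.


area_mm2 = 48 * 100 = 4800
blt_mm = 355 * 1e-3 = 0.355
vol_mm3 = 4800 * 0.355 = 1704.0
vol_mL = 1704.0 / 1000 = 1.7040 mL

1.7040


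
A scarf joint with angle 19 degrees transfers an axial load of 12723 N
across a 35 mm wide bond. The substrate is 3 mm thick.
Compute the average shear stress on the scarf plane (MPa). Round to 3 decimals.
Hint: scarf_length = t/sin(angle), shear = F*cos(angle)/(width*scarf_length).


scarf_length = 3 / sin(19 deg) = 9.2147 mm
cos(19 deg) = 0.945519
shear stress = 12723 * 0.945519 / (35 * 9.2147)
= 37.300 MPa

37.300


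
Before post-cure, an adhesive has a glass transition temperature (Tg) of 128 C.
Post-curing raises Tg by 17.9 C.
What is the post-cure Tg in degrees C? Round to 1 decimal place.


Tg_post = Tg_base + delta_Tg
= 128 + 17.9
= 145.9 C

145.9


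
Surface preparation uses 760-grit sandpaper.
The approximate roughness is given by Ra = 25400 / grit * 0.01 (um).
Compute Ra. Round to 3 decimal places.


Ra = 25400 / 760 * 0.01
= 254 / 760
= 0.334 um

0.334


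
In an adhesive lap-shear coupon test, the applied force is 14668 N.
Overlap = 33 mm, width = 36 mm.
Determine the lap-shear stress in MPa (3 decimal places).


stress = F / (overlap * width)
= 14668 / (33 * 36)
= 12.347 MPa

12.347


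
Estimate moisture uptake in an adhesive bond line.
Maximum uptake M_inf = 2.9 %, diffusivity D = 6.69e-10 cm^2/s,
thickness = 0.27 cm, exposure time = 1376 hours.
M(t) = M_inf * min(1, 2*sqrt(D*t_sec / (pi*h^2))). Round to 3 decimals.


Convert time: 1376 h = 4953600 s
ratio = min(1, 2*sqrt(6.69e-10*4953600/(pi*0.27^2)))
= 0.240583
M(t) = 2.9 * 0.240583 = 0.698%

0.698


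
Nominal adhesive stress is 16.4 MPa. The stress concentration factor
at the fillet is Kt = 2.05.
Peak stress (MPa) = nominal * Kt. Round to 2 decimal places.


Peak = 16.4 * 2.05 = 33.62 MPa

33.62


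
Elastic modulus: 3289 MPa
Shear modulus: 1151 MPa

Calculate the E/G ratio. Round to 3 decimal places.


E / G = 3289 / 1151 = 2.858

2.858
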